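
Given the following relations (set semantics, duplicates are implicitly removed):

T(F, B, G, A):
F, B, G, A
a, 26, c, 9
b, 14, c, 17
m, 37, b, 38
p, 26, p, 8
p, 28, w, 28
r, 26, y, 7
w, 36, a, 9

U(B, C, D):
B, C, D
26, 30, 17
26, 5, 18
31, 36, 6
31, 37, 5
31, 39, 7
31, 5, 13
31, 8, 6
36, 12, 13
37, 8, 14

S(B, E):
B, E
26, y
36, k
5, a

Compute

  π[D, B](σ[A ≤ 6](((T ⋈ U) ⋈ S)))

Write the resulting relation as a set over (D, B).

{}

Joining T and U on B yields {(a, 26, c, 9, 30, 17), (a, 26, c, 9, 5, 18), (m, 37, b, 38, 8, 14), (p, 26, p, 8, 30, 17), (p, 26, p, 8, 5, 18), (r, 26, y, 7, 30, 17), (r, 26, y, 7, 5, 18), (w, 36, a, 9, 12, 13)}.
Joining (T ⋈ U) and S on B yields {(a, 26, c, 9, 30, 17, y), (a, 26, c, 9, 5, 18, y), (p, 26, p, 8, 30, 17, y), (p, 26, p, 8, 5, 18, y), (r, 26, y, 7, 30, 17, y), (r, 26, y, 7, 5, 18, y), (w, 36, a, 9, 12, 13, k)}.
Apply σ_{A ≤ 6}; surviving tuples: {}
Keep only column(s) D, B: {}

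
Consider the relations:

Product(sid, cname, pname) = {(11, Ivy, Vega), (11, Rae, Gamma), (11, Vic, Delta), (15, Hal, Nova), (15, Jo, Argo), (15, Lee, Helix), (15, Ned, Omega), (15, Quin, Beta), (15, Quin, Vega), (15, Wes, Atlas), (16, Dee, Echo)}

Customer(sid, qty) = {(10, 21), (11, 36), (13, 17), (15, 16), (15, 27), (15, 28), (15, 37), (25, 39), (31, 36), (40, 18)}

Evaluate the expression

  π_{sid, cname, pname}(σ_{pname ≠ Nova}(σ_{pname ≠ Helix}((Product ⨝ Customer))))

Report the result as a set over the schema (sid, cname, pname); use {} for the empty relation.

{(11, Ivy, Vega), (11, Rae, Gamma), (11, Vic, Delta), (15, Jo, Argo), (15, Ned, Omega), (15, Quin, Beta), (15, Quin, Vega), (15, Wes, Atlas)}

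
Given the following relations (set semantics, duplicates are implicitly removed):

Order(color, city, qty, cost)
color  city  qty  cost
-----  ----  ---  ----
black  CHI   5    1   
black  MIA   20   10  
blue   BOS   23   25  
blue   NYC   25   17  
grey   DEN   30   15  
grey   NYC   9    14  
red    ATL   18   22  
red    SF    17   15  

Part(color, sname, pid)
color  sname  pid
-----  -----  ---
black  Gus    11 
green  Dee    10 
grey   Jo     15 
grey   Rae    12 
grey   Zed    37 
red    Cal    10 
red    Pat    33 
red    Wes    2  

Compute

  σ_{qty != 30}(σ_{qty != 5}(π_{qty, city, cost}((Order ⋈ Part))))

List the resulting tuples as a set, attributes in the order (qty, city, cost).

{(17, SF, 15), (18, ATL, 22), (20, MIA, 10), (9, NYC, 14)}

Natural join on color: {(black, CHI, 5, 1, Gus, 11), (black, MIA, 20, 10, Gus, 11), (grey, DEN, 30, 15, Jo, 15), (grey, DEN, 30, 15, Rae, 12), (grey, DEN, 30, 15, Zed, 37), (grey, NYC, 9, 14, Jo, 15), (grey, NYC, 9, 14, Rae, 12), (grey, NYC, 9, 14, Zed, 37), (red, ATL, 18, 22, Cal, 10), (red, ATL, 18, 22, Pat, 33), (red, ATL, 18, 22, Wes, 2), (red, SF, 17, 15, Cal, 10), (red, SF, 17, 15, Pat, 33), (red, SF, 17, 15, Wes, 2)}
π_{qty, city, cost} gives {(17, SF, 15), (18, ATL, 22), (20, MIA, 10), (30, DEN, 15), (5, CHI, 1), (9, NYC, 14)} (8 duplicate(s) eliminated).
Filtering on qty != 5 leaves {(17, SF, 15), (18, ATL, 22), (20, MIA, 10), (30, DEN, 15), (9, NYC, 14)}.
Filtering on qty != 30 leaves {(17, SF, 15), (18, ATL, 22), (20, MIA, 10), (9, NYC, 14)}.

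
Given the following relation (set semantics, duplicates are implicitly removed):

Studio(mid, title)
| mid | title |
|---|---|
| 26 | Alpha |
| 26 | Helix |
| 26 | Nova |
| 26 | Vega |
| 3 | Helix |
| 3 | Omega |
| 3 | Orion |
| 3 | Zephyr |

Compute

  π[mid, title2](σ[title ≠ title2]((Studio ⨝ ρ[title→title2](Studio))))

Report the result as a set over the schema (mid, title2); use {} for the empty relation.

{(26, Alpha), (26, Helix), (26, Nova), (26, Vega), (3, Helix), (3, Omega), (3, Orion), (3, Zephyr)}

ρ[title→title2]: schema becomes (mid, title2); tuples unchanged.
Joining Studio and ρ[title→title2](Studio) on mid yields {(26, Alpha, Alpha), (26, Alpha, Helix), (26, Alpha, Nova), (26, Alpha, Vega), (26, Helix, Alpha), (26, Helix, Helix), (26, Helix, Nova), (26, Helix, Vega), (26, Nova, Alpha), (26, Nova, Helix), (26, Nova, Nova), (26, Nova, Vega), (26, Vega, Alpha), (26, Vega, Helix), (26, Vega, Nova), (26, Vega, Vega), (3, Helix, Helix), (3, Helix, Omega), (3, Helix, Orion), (3, Helix, Zephyr), (3, Omega, Helix), (3, Omega, Omega), (3, Omega, Orion), (3, Omega, Zephyr), (3, Orion, Helix), (3, Orion, Omega), (3, Orion, Orion), (3, Orion, Zephyr), (3, Zephyr, Helix), (3, Zephyr, Omega), (3, Zephyr, Orion), (3, Zephyr, Zephyr)}.
Filtering on title ≠ title2 leaves {(26, Alpha, Helix), (26, Alpha, Nova), (26, Alpha, Vega), (26, Helix, Alpha), (26, Helix, Nova), (26, Helix, Vega), (26, Nova, Alpha), (26, Nova, Helix), (26, Nova, Vega), (26, Vega, Alpha), (26, Vega, Helix), (26, Vega, Nova), (3, Helix, Omega), (3, Helix, Orion), (3, Helix, Zephyr), (3, Omega, Helix), (3, Omega, Orion), (3, Omega, Zephyr), (3, Orion, Helix), (3, Orion, Omega), (3, Orion, Zephyr), (3, Zephyr, Helix), (3, Zephyr, Omega), (3, Zephyr, Orion)}.
Projecting to mid, title2 (16 duplicate(s) eliminated): {(26, Alpha), (26, Helix), (26, Nova), (26, Vega), (3, Helix), (3, Omega), (3, Orion), (3, Zephyr)}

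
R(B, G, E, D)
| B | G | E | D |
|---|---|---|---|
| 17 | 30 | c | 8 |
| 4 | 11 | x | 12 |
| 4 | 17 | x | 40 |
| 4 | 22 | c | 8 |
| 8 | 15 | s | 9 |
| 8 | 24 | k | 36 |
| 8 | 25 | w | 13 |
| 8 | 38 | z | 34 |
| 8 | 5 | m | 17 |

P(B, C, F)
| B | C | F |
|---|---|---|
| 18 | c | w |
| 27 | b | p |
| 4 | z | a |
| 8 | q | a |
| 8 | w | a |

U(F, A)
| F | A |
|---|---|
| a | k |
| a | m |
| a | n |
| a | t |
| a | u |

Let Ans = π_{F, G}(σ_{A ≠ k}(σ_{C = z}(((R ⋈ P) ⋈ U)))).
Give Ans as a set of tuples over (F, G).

{(a, 11), (a, 17), (a, 22)}

Joining R and P on B yields {(4, 11, x, 12, z, a), (4, 17, x, 40, z, a), (4, 22, c, 8, z, a), (8, 15, s, 9, q, a), (8, 15, s, 9, w, a), (8, 24, k, 36, q, a), (8, 24, k, 36, w, a), (8, 25, w, 13, q, a), (8, 25, w, 13, w, a), (8, 38, z, 34, q, a), (8, 38, z, 34, w, a), (8, 5, m, 17, q, a), (8, 5, m, 17, w, a)}.
Joining (R ⋈ P) and U on F yields {(4, 11, x, 12, z, a, k), (4, 11, x, 12, z, a, m), (4, 11, x, 12, z, a, n), (4, 11, x, 12, z, a, t), (4, 11, x, 12, z, a, u), (4, 17, x, 40, z, a, k), (4, 17, x, 40, z, a, m), (4, 17, x, 40, z, a, n), (4, 17, x, 40, z, a, t), (4, 17, x, 40, z, a, u), (4, 22, c, 8, z, a, k), (4, 22, c, 8, z, a, m), (4, 22, c, 8, z, a, n), (4, 22, c, 8, z, a, t), (4, 22, c, 8, z, a, u), (8, 15, s, 9, q, a, k), (8, 15, s, 9, q, a, m), (8, 15, s, 9, q, a, n), (8, 15, s, 9, q, a, t), (8, 15, s, 9, q, a, u), (8, 15, s, 9, w, a, k), (8, 15, s, 9, w, a, m), (8, 15, s, 9, w, a, n), (8, 15, s, 9, w, a, t), (8, 15, s, 9, w, a, u), (8, 24, k, 36, q, a, k), (8, 24, k, 36, q, a, m), (8, 24, k, 36, q, a, n), (8, 24, k, 36, q, a, t), (8, 24, k, 36, q, a, u), (8, 24, k, 36, w, a, k), (8, 24, k, 36, w, a, m), (8, 24, k, 36, w, a, n), (8, 24, k, 36, w, a, t), (8, 24, k, 36, w, a, u), (8, 25, w, 13, q, a, k), (8, 25, w, 13, q, a, m), (8, 25, w, 13, q, a, n), (8, 25, w, 13, q, a, t), (8, 25, w, 13, q, a, u), (8, 25, w, 13, w, a, k), (8, 25, w, 13, w, a, m), (8, 25, w, 13, w, a, n), (8, 25, w, 13, w, a, t), (8, 25, w, 13, w, a, u), (8, 38, z, 34, q, a, k), (8, 38, z, 34, q, a, m), (8, 38, z, 34, q, a, n), (8, 38, z, 34, q, a, t), (8, 38, z, 34, q, a, u), (8, 38, z, 34, w, a, k), (8, 38, z, 34, w, a, m), (8, 38, z, 34, w, a, n), (8, 38, z, 34, w, a, t), (8, 38, z, 34, w, a, u), (8, 5, m, 17, q, a, k), (8, 5, m, 17, q, a, m), (8, 5, m, 17, q, a, n), (8, 5, m, 17, q, a, t), (8, 5, m, 17, q, a, u), (8, 5, m, 17, w, a, k), (8, 5, m, 17, w, a, m), (8, 5, m, 17, w, a, n), (8, 5, m, 17, w, a, t), (8, 5, m, 17, w, a, u)}.
Filtering on C = z leaves {(4, 11, x, 12, z, a, k), (4, 11, x, 12, z, a, m), (4, 11, x, 12, z, a, n), (4, 11, x, 12, z, a, t), (4, 11, x, 12, z, a, u), (4, 17, x, 40, z, a, k), (4, 17, x, 40, z, a, m), (4, 17, x, 40, z, a, n), (4, 17, x, 40, z, a, t), (4, 17, x, 40, z, a, u), (4, 22, c, 8, z, a, k), (4, 22, c, 8, z, a, m), (4, 22, c, 8, z, a, n), (4, 22, c, 8, z, a, t), (4, 22, c, 8, z, a, u)}.
Filtering on A ≠ k leaves {(4, 11, x, 12, z, a, m), (4, 11, x, 12, z, a, n), (4, 11, x, 12, z, a, t), (4, 11, x, 12, z, a, u), (4, 17, x, 40, z, a, m), (4, 17, x, 40, z, a, n), (4, 17, x, 40, z, a, t), (4, 17, x, 40, z, a, u), (4, 22, c, 8, z, a, m), (4, 22, c, 8, z, a, n), (4, 22, c, 8, z, a, t), (4, 22, c, 8, z, a, u)}.
π_{F, G} gives {(a, 11), (a, 17), (a, 22)} (9 duplicate(s) eliminated).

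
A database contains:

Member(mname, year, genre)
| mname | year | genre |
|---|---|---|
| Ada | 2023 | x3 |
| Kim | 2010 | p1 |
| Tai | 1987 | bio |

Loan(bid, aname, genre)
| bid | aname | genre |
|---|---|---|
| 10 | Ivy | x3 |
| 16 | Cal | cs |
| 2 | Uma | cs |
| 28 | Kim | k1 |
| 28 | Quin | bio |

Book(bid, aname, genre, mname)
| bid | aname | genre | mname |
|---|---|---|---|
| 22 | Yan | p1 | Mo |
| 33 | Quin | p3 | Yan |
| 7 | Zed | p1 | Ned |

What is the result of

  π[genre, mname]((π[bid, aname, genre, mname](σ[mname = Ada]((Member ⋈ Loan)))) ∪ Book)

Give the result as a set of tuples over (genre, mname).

{(p1, Mo), (p1, Ned), (p3, Yan), (x3, Ada)}

Joining Member and Loan on genre yields {(Ada, 2023, x3, 10, Ivy), (Tai, 1987, bio, 28, Quin)}.
Selection mname = Ada: {(Ada, 2023, x3, 10, Ivy)}
π[bid, aname, genre, mname]: project onto (bid, aname, genre, mname) → {(10, Ivy, x3, Ada)}
Taking the union: {(10, Ivy, x3, Ada), (22, Yan, p1, Mo), (33, Quin, p3, Yan), (7, Zed, p1, Ned)}
π[genre, mname]: project onto (genre, mname) → {(p1, Mo), (p1, Ned), (p3, Yan), (x3, Ada)}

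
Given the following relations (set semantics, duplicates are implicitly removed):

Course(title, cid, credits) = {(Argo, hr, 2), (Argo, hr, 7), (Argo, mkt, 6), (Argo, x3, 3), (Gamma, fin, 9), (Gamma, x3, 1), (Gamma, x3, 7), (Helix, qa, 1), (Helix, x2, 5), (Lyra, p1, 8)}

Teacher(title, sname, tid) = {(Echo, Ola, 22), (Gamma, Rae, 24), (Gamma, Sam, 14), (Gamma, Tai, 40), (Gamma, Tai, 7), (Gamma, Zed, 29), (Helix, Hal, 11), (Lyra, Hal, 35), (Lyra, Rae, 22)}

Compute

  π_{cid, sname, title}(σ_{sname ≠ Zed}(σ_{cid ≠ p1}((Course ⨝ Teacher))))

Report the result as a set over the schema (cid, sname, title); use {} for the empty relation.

Joining Course and Teacher on title yields {(Gamma, fin, 9, Rae, 24), (Gamma, fin, 9, Sam, 14), (Gamma, fin, 9, Tai, 40), (Gamma, fin, 9, Tai, 7), (Gamma, fin, 9, Zed, 29), (Gamma, x3, 1, Rae, 24), (Gamma, x3, 1, Sam, 14), (Gamma, x3, 1, Tai, 40), (Gamma, x3, 1, Tai, 7), (Gamma, x3, 1, Zed, 29), (Gamma, x3, 7, Rae, 24), (Gamma, x3, 7, Sam, 14), (Gamma, x3, 7, Tai, 40), (Gamma, x3, 7, Tai, 7), (Gamma, x3, 7, Zed, 29), (Helix, qa, 1, Hal, 11), (Helix, x2, 5, Hal, 11), (Lyra, p1, 8, Hal, 35), (Lyra, p1, 8, Rae, 22)}.
Selection cid ≠ p1: {(Gamma, fin, 9, Rae, 24), (Gamma, fin, 9, Sam, 14), (Gamma, fin, 9, Tai, 40), (Gamma, fin, 9, Tai, 7), (Gamma, fin, 9, Zed, 29), (Gamma, x3, 1, Rae, 24), (Gamma, x3, 1, Sam, 14), (Gamma, x3, 1, Tai, 40), (Gamma, x3, 1, Tai, 7), (Gamma, x3, 1, Zed, 29), (Gamma, x3, 7, Rae, 24), (Gamma, x3, 7, Sam, 14), (Gamma, x3, 7, Tai, 40), (Gamma, x3, 7, Tai, 7), (Gamma, x3, 7, Zed, 29), (Helix, qa, 1, Hal, 11), (Helix, x2, 5, Hal, 11)}
Selection sname ≠ Zed: {(Gamma, fin, 9, Rae, 24), (Gamma, fin, 9, Sam, 14), (Gamma, fin, 9, Tai, 40), (Gamma, fin, 9, Tai, 7), (Gamma, x3, 1, Rae, 24), (Gamma, x3, 1, Sam, 14), (Gamma, x3, 1, Tai, 40), (Gamma, x3, 1, Tai, 7), (Gamma, x3, 7, Rae, 24), (Gamma, x3, 7, Sam, 14), (Gamma, x3, 7, Tai, 40), (Gamma, x3, 7, Tai, 7), (Helix, qa, 1, Hal, 11), (Helix, x2, 5, Hal, 11)}
Projecting to cid, sname, title (6 duplicate(s) eliminated): {(fin, Rae, Gamma), (fin, Sam, Gamma), (fin, Tai, Gamma), (qa, Hal, Helix), (x2, Hal, Helix), (x3, Rae, Gamma), (x3, Sam, Gamma), (x3, Tai, Gamma)}

{(fin, Rae, Gamma), (fin, Sam, Gamma), (fin, Tai, Gamma), (qa, Hal, Helix), (x2, Hal, Helix), (x3, Rae, Gamma), (x3, Sam, Gamma), (x3, Tai, Gamma)}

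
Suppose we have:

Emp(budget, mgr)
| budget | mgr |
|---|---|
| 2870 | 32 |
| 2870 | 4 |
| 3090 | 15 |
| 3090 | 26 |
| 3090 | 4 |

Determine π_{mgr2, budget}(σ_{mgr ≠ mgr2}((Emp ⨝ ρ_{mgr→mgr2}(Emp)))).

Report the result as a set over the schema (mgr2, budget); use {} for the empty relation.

{(15, 3090), (26, 3090), (32, 2870), (4, 2870), (4, 3090)}

ρ[mgr→mgr2]: schema becomes (budget, mgr2); tuples unchanged.
Natural join on budget: {(2870, 32, 32), (2870, 32, 4), (2870, 4, 32), (2870, 4, 4), (3090, 15, 15), (3090, 15, 26), (3090, 15, 4), (3090, 26, 15), (3090, 26, 26), (3090, 26, 4), (3090, 4, 15), (3090, 4, 26), (3090, 4, 4)}
Selection mgr ≠ mgr2: {(2870, 32, 4), (2870, 4, 32), (3090, 15, 26), (3090, 15, 4), (3090, 26, 15), (3090, 26, 4), (3090, 4, 15), (3090, 4, 26)}
Keep only column(s) mgr2, budget (3 duplicate(s) eliminated): {(15, 3090), (26, 3090), (32, 2870), (4, 2870), (4, 3090)}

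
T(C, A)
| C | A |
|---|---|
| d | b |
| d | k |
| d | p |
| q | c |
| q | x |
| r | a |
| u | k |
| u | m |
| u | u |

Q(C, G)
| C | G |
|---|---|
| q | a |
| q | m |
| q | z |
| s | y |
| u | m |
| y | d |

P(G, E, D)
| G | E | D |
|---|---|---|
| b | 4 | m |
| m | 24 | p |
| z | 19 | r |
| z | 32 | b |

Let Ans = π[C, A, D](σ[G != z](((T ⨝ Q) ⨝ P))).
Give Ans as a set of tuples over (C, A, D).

{(q, c, p), (q, x, p), (u, k, p), (u, m, p), (u, u, p)}

Joining T and Q on C yields {(q, c, a), (q, c, m), (q, c, z), (q, x, a), (q, x, m), (q, x, z), (u, k, m), (u, m, m), (u, u, m)}.
Joining (T ⨝ Q) and P on G yields {(q, c, m, 24, p), (q, c, z, 19, r), (q, c, z, 32, b), (q, x, m, 24, p), (q, x, z, 19, r), (q, x, z, 32, b), (u, k, m, 24, p), (u, m, m, 24, p), (u, u, m, 24, p)}.
Selection G != z: {(q, c, m, 24, p), (q, x, m, 24, p), (u, k, m, 24, p), (u, m, m, 24, p), (u, u, m, 24, p)}
Projecting to C, A, D: {(q, c, p), (q, x, p), (u, k, p), (u, m, p), (u, u, p)}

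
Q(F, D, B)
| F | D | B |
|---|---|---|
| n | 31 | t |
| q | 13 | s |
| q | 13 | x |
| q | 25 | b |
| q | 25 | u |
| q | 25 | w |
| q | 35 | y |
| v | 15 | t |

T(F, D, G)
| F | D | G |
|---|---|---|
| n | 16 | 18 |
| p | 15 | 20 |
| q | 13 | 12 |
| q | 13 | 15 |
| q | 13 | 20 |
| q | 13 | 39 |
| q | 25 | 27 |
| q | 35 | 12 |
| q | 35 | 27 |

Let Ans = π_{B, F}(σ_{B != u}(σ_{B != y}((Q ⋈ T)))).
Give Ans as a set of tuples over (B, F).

{(b, q), (s, q), (w, q), (x, q)}

Natural join on F, D: {(q, 13, s, 12), (q, 13, s, 15), (q, 13, s, 20), (q, 13, s, 39), (q, 13, x, 12), (q, 13, x, 15), (q, 13, x, 20), (q, 13, x, 39), (q, 25, b, 27), (q, 25, u, 27), (q, 25, w, 27), (q, 35, y, 12), (q, 35, y, 27)}
σ[B != y]: keep tuples satisfying B != y → {(q, 13, s, 12), (q, 13, s, 15), (q, 13, s, 20), (q, 13, s, 39), (q, 13, x, 12), (q, 13, x, 15), (q, 13, x, 20), (q, 13, x, 39), (q, 25, b, 27), (q, 25, u, 27), (q, 25, w, 27)}
σ[B != u]: keep tuples satisfying B != u → {(q, 13, s, 12), (q, 13, s, 15), (q, 13, s, 20), (q, 13, s, 39), (q, 13, x, 12), (q, 13, x, 15), (q, 13, x, 20), (q, 13, x, 39), (q, 25, b, 27), (q, 25, w, 27)}
π_{B, F} gives {(b, q), (s, q), (w, q), (x, q)} (6 duplicate(s) eliminated).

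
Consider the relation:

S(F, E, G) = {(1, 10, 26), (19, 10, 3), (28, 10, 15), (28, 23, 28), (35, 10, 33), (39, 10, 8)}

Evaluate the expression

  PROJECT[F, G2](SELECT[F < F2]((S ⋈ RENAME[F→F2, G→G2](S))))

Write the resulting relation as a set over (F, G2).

ρ[F→F2, G→G2]: schema becomes (F2, E, G2); tuples unchanged.
Natural join on E: {(1, 10, 26, 1, 26), (1, 10, 26, 19, 3), (1, 10, 26, 28, 15), (1, 10, 26, 35, 33), (1, 10, 26, 39, 8), (19, 10, 3, 1, 26), (19, 10, 3, 19, 3), (19, 10, 3, 28, 15), (19, 10, 3, 35, 33), (19, 10, 3, 39, 8), (28, 10, 15, 1, 26), (28, 10, 15, 19, 3), (28, 10, 15, 28, 15), (28, 10, 15, 35, 33), (28, 10, 15, 39, 8), (28, 23, 28, 28, 28), (35, 10, 33, 1, 26), (35, 10, 33, 19, 3), (35, 10, 33, 28, 15), (35, 10, 33, 35, 33), (35, 10, 33, 39, 8), (39, 10, 8, 1, 26), (39, 10, 8, 19, 3), (39, 10, 8, 28, 15), (39, 10, 8, 35, 33), (39, 10, 8, 39, 8)}
σ[F < F2]: keep tuples satisfying F < F2 → {(1, 10, 26, 19, 3), (1, 10, 26, 28, 15), (1, 10, 26, 35, 33), (1, 10, 26, 39, 8), (19, 10, 3, 28, 15), (19, 10, 3, 35, 33), (19, 10, 3, 39, 8), (28, 10, 15, 35, 33), (28, 10, 15, 39, 8), (35, 10, 33, 39, 8)}
π[F, G2]: project onto (F, G2) → {(1, 15), (1, 3), (1, 33), (1, 8), (19, 15), (19, 33), (19, 8), (28, 33), (28, 8), (35, 8)}

{(1, 15), (1, 3), (1, 33), (1, 8), (19, 15), (19, 33), (19, 8), (28, 33), (28, 8), (35, 8)}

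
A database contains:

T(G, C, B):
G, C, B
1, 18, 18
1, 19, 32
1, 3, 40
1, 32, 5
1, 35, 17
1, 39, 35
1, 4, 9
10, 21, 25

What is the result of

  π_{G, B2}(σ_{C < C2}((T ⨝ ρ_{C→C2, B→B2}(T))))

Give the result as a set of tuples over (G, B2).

{(1, 17), (1, 18), (1, 32), (1, 35), (1, 5), (1, 9)}

ρ[C→C2, B→B2]: schema becomes (G, C2, B2); tuples unchanged.
Natural join on G: {(1, 18, 18, 18, 18), (1, 18, 18, 19, 32), (1, 18, 18, 3, 40), (1, 18, 18, 32, 5), (1, 18, 18, 35, 17), (1, 18, 18, 39, 35), (1, 18, 18, 4, 9), (1, 19, 32, 18, 18), (1, 19, 32, 19, 32), (1, 19, 32, 3, 40), (1, 19, 32, 32, 5), (1, 19, 32, 35, 17), (1, 19, 32, 39, 35), (1, 19, 32, 4, 9), (1, 3, 40, 18, 18), (1, 3, 40, 19, 32), (1, 3, 40, 3, 40), (1, 3, 40, 32, 5), (1, 3, 40, 35, 17), (1, 3, 40, 39, 35), (1, 3, 40, 4, 9), (1, 32, 5, 18, 18), (1, 32, 5, 19, 32), (1, 32, 5, 3, 40), (1, 32, 5, 32, 5), (1, 32, 5, 35, 17), (1, 32, 5, 39, 35), (1, 32, 5, 4, 9), (1, 35, 17, 18, 18), (1, 35, 17, 19, 32), (1, 35, 17, 3, 40), (1, 35, 17, 32, 5), (1, 35, 17, 35, 17), (1, 35, 17, 39, 35), (1, 35, 17, 4, 9), (1, 39, 35, 18, 18), (1, 39, 35, 19, 32), (1, 39, 35, 3, 40), (1, 39, 35, 32, 5), (1, 39, 35, 35, 17), (1, 39, 35, 39, 35), (1, 39, 35, 4, 9), (1, 4, 9, 18, 18), (1, 4, 9, 19, 32), (1, 4, 9, 3, 40), (1, 4, 9, 32, 5), (1, 4, 9, 35, 17), (1, 4, 9, 39, 35), (1, 4, 9, 4, 9), (10, 21, 25, 21, 25)}
Apply σ_{C < C2}; surviving tuples: {(1, 18, 18, 19, 32), (1, 18, 18, 32, 5), (1, 18, 18, 35, 17), (1, 18, 18, 39, 35), (1, 19, 32, 32, 5), (1, 19, 32, 35, 17), (1, 19, 32, 39, 35), (1, 3, 40, 18, 18), (1, 3, 40, 19, 32), (1, 3, 40, 32, 5), (1, 3, 40, 35, 17), (1, 3, 40, 39, 35), (1, 3, 40, 4, 9), (1, 32, 5, 35, 17), (1, 32, 5, 39, 35), (1, 35, 17, 39, 35), (1, 4, 9, 18, 18), (1, 4, 9, 19, 32), (1, 4, 9, 32, 5), (1, 4, 9, 35, 17), (1, 4, 9, 39, 35)}
Projecting to G, B2 (15 duplicate(s) eliminated): {(1, 17), (1, 18), (1, 32), (1, 35), (1, 5), (1, 9)}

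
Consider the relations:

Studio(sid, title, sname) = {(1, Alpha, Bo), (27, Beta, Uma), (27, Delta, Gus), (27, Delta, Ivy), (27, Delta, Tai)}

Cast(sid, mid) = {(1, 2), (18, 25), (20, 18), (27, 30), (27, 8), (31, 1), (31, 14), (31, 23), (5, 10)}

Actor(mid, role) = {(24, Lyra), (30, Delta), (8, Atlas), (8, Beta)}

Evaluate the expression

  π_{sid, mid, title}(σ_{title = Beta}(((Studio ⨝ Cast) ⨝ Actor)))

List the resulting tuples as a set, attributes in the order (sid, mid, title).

Studio ⋈ Cast (natural join on sid): {(1, Alpha, Bo, 2), (27, Beta, Uma, 30), (27, Beta, Uma, 8), (27, Delta, Gus, 30), (27, Delta, Gus, 8), (27, Delta, Ivy, 30), (27, Delta, Ivy, 8), (27, Delta, Tai, 30), (27, Delta, Tai, 8)}
(Studio ⨝ Cast) ⋈ Actor (natural join on mid): {(27, Beta, Uma, 30, Delta), (27, Beta, Uma, 8, Atlas), (27, Beta, Uma, 8, Beta), (27, Delta, Gus, 30, Delta), (27, Delta, Gus, 8, Atlas), (27, Delta, Gus, 8, Beta), (27, Delta, Ivy, 30, Delta), (27, Delta, Ivy, 8, Atlas), (27, Delta, Ivy, 8, Beta), (27, Delta, Tai, 30, Delta), (27, Delta, Tai, 8, Atlas), (27, Delta, Tai, 8, Beta)}
Apply σ_{title = Beta}; surviving tuples: {(27, Beta, Uma, 30, Delta), (27, Beta, Uma, 8, Atlas), (27, Beta, Uma, 8, Beta)}
π[sid, mid, title]: project onto (sid, mid, title) (1 duplicate(s) eliminated) → {(27, 30, Beta), (27, 8, Beta)}

{(27, 30, Beta), (27, 8, Beta)}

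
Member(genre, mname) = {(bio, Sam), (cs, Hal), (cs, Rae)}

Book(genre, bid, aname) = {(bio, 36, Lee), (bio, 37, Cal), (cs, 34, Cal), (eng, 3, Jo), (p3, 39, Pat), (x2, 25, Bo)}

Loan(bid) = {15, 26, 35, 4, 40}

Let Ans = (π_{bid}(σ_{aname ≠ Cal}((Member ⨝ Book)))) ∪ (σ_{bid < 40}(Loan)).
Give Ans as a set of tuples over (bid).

{15, 26, 35, 36, 4}

Joining Member and Book on genre yields {(bio, Sam, 36, Lee), (bio, Sam, 37, Cal), (cs, Hal, 34, Cal), (cs, Rae, 34, Cal)}.
Apply σ_{aname ≠ Cal}; surviving tuples: {(bio, Sam, 36, Lee)}
π[bid]: project onto (bid) → {36}
Apply σ_{bid < 40}; surviving tuples: {15, 26, 35, 4}
Taking the union: {15, 26, 35, 36, 4}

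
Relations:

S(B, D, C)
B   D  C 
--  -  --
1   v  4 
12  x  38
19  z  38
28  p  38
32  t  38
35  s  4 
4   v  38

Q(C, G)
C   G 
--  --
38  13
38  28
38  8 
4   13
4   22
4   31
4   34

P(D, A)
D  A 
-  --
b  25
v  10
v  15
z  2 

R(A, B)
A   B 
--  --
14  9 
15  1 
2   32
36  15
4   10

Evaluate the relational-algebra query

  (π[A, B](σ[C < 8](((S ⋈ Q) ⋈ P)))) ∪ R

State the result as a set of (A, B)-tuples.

{(10, 1), (14, 9), (15, 1), (2, 32), (36, 15), (4, 10)}

Natural join on C: {(1, v, 4, 13), (1, v, 4, 22), (1, v, 4, 31), (1, v, 4, 34), (12, x, 38, 13), (12, x, 38, 28), (12, x, 38, 8), (19, z, 38, 13), (19, z, 38, 28), (19, z, 38, 8), (28, p, 38, 13), (28, p, 38, 28), (28, p, 38, 8), (32, t, 38, 13), (32, t, 38, 28), (32, t, 38, 8), (35, s, 4, 13), (35, s, 4, 22), (35, s, 4, 31), (35, s, 4, 34), (4, v, 38, 13), (4, v, 38, 28), (4, v, 38, 8)}
Natural join on D: {(1, v, 4, 13, 10), (1, v, 4, 13, 15), (1, v, 4, 22, 10), (1, v, 4, 22, 15), (1, v, 4, 31, 10), (1, v, 4, 31, 15), (1, v, 4, 34, 10), (1, v, 4, 34, 15), (19, z, 38, 13, 2), (19, z, 38, 28, 2), (19, z, 38, 8, 2), (4, v, 38, 13, 10), (4, v, 38, 13, 15), (4, v, 38, 28, 10), (4, v, 38, 28, 15), (4, v, 38, 8, 10), (4, v, 38, 8, 15)}
Filtering on C < 8 leaves {(1, v, 4, 13, 10), (1, v, 4, 13, 15), (1, v, 4, 22, 10), (1, v, 4, 22, 15), (1, v, 4, 31, 10), (1, v, 4, 31, 15), (1, v, 4, 34, 10), (1, v, 4, 34, 15)}.
π[A, B]: project onto (A, B) (6 duplicate(s) eliminated) → {(10, 1), (15, 1)}
Taking the union: {(10, 1), (14, 9), (15, 1), (2, 32), (36, 15), (4, 10)}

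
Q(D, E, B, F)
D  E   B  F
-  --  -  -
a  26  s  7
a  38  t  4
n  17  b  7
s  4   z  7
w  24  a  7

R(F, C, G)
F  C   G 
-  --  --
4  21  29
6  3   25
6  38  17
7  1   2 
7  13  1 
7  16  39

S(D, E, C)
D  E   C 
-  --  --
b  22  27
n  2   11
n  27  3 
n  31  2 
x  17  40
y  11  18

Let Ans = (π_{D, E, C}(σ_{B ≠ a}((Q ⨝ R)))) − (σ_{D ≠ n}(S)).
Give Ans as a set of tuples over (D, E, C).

{(a, 26, 1), (a, 26, 13), (a, 26, 16), (a, 38, 21), (n, 17, 1), (n, 17, 13), (n, 17, 16), (s, 4, 1), (s, 4, 13), (s, 4, 16)}

Joining Q and R on F yields {(a, 26, s, 7, 1, 2), (a, 26, s, 7, 13, 1), (a, 26, s, 7, 16, 39), (a, 38, t, 4, 21, 29), (n, 17, b, 7, 1, 2), (n, 17, b, 7, 13, 1), (n, 17, b, 7, 16, 39), (s, 4, z, 7, 1, 2), (s, 4, z, 7, 13, 1), (s, 4, z, 7, 16, 39), (w, 24, a, 7, 1, 2), (w, 24, a, 7, 13, 1), (w, 24, a, 7, 16, 39)}.
Filtering on B ≠ a leaves {(a, 26, s, 7, 1, 2), (a, 26, s, 7, 13, 1), (a, 26, s, 7, 16, 39), (a, 38, t, 4, 21, 29), (n, 17, b, 7, 1, 2), (n, 17, b, 7, 13, 1), (n, 17, b, 7, 16, 39), (s, 4, z, 7, 1, 2), (s, 4, z, 7, 13, 1), (s, 4, z, 7, 16, 39)}.
π[D, E, C]: project onto (D, E, C) → {(a, 26, 1), (a, 26, 13), (a, 26, 16), (a, 38, 21), (n, 17, 1), (n, 17, 13), (n, 17, 16), (s, 4, 1), (s, 4, 13), (s, 4, 16)}
Filtering on D ≠ n leaves {(b, 22, 27), (x, 17, 40), (y, 11, 18)}.
Difference: {(a, 26, 1), (a, 26, 13), (a, 26, 16), (a, 38, 21), (n, 17, 1), (n, 17, 13), (n, 17, 16), (s, 4, 1), (s, 4, 13), (s, 4, 16)} with {(b, 22, 27), (x, 17, 40), (y, 11, 18)} → {(a, 26, 1), (a, 26, 13), (a, 26, 16), (a, 38, 21), (n, 17, 1), (n, 17, 13), (n, 17, 16), (s, 4, 1), (s, 4, 13), (s, 4, 16)}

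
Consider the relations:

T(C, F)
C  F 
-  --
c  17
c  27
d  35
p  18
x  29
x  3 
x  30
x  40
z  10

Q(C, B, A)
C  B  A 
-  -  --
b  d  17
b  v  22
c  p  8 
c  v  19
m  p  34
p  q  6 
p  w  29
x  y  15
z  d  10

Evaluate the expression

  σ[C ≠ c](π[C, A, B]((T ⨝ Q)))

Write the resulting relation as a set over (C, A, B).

{(p, 29, w), (p, 6, q), (x, 15, y), (z, 10, d)}

Joining T and Q on C yields {(c, 17, p, 8), (c, 17, v, 19), (c, 27, p, 8), (c, 27, v, 19), (p, 18, q, 6), (p, 18, w, 29), (x, 29, y, 15), (x, 3, y, 15), (x, 30, y, 15), (x, 40, y, 15), (z, 10, d, 10)}.
Keep only column(s) C, A, B (5 duplicate(s) eliminated): {(c, 19, v), (c, 8, p), (p, 29, w), (p, 6, q), (x, 15, y), (z, 10, d)}
σ[C ≠ c]: keep tuples satisfying C ≠ c → {(p, 29, w), (p, 6, q), (x, 15, y), (z, 10, d)}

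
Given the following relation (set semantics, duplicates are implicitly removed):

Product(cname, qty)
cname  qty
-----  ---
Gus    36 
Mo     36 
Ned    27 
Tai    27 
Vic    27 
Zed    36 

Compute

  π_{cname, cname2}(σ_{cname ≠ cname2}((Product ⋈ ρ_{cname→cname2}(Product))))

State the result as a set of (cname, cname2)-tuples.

{(Gus, Mo), (Gus, Zed), (Mo, Gus), (Mo, Zed), (Ned, Tai), (Ned, Vic), (Tai, Ned), (Tai, Vic), (Vic, Ned), (Vic, Tai), (Zed, Gus), (Zed, Mo)}

ρ[cname→cname2]: schema becomes (cname2, qty); tuples unchanged.
Product ⋈ ρ_{cname→cname2}(Product) (natural join on qty): {(Gus, 36, Gus), (Gus, 36, Mo), (Gus, 36, Zed), (Mo, 36, Gus), (Mo, 36, Mo), (Mo, 36, Zed), (Ned, 27, Ned), (Ned, 27, Tai), (Ned, 27, Vic), (Tai, 27, Ned), (Tai, 27, Tai), (Tai, 27, Vic), (Vic, 27, Ned), (Vic, 27, Tai), (Vic, 27, Vic), (Zed, 36, Gus), (Zed, 36, Mo), (Zed, 36, Zed)}
Selection cname ≠ cname2: {(Gus, 36, Mo), (Gus, 36, Zed), (Mo, 36, Gus), (Mo, 36, Zed), (Ned, 27, Tai), (Ned, 27, Vic), (Tai, 27, Ned), (Tai, 27, Vic), (Vic, 27, Ned), (Vic, 27, Tai), (Zed, 36, Gus), (Zed, 36, Mo)}
π[cname, cname2]: project onto (cname, cname2) → {(Gus, Mo), (Gus, Zed), (Mo, Gus), (Mo, Zed), (Ned, Tai), (Ned, Vic), (Tai, Ned), (Tai, Vic), (Vic, Ned), (Vic, Tai), (Zed, Gus), (Zed, Mo)}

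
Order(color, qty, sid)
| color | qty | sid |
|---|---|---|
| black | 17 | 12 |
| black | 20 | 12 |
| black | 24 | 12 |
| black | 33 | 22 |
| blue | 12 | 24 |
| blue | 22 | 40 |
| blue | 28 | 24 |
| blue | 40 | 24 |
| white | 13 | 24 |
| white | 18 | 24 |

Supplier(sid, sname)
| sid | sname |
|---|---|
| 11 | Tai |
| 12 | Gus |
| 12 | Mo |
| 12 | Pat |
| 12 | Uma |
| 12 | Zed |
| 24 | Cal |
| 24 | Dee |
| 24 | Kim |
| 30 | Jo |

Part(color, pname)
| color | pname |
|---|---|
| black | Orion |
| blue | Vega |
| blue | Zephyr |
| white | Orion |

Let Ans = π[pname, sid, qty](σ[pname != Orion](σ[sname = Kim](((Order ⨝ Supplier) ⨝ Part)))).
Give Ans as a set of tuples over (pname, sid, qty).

Natural join on sid: {(black, 17, 12, Gus), (black, 17, 12, Mo), (black, 17, 12, Pat), (black, 17, 12, Uma), (black, 17, 12, Zed), (black, 20, 12, Gus), (black, 20, 12, Mo), (black, 20, 12, Pat), (black, 20, 12, Uma), (black, 20, 12, Zed), (black, 24, 12, Gus), (black, 24, 12, Mo), (black, 24, 12, Pat), (black, 24, 12, Uma), (black, 24, 12, Zed), (blue, 12, 24, Cal), (blue, 12, 24, Dee), (blue, 12, 24, Kim), (blue, 28, 24, Cal), (blue, 28, 24, Dee), (blue, 28, 24, Kim), (blue, 40, 24, Cal), (blue, 40, 24, Dee), (blue, 40, 24, Kim), (white, 13, 24, Cal), (white, 13, 24, Dee), (white, 13, 24, Kim), (white, 18, 24, Cal), (white, 18, 24, Dee), (white, 18, 24, Kim)}
Natural join on color: {(black, 17, 12, Gus, Orion), (black, 17, 12, Mo, Orion), (black, 17, 12, Pat, Orion), (black, 17, 12, Uma, Orion), (black, 17, 12, Zed, Orion), (black, 20, 12, Gus, Orion), (black, 20, 12, Mo, Orion), (black, 20, 12, Pat, Orion), (black, 20, 12, Uma, Orion), (black, 20, 12, Zed, Orion), (black, 24, 12, Gus, Orion), (black, 24, 12, Mo, Orion), (black, 24, 12, Pat, Orion), (black, 24, 12, Uma, Orion), (black, 24, 12, Zed, Orion), (blue, 12, 24, Cal, Vega), (blue, 12, 24, Cal, Zephyr), (blue, 12, 24, Dee, Vega), (blue, 12, 24, Dee, Zephyr), (blue, 12, 24, Kim, Vega), (blue, 12, 24, Kim, Zephyr), (blue, 28, 24, Cal, Vega), (blue, 28, 24, Cal, Zephyr), (blue, 28, 24, Dee, Vega), (blue, 28, 24, Dee, Zephyr), (blue, 28, 24, Kim, Vega), (blue, 28, 24, Kim, Zephyr), (blue, 40, 24, Cal, Vega), (blue, 40, 24, Cal, Zephyr), (blue, 40, 24, Dee, Vega), (blue, 40, 24, Dee, Zephyr), (blue, 40, 24, Kim, Vega), (blue, 40, 24, Kim, Zephyr), (white, 13, 24, Cal, Orion), (white, 13, 24, Dee, Orion), (white, 13, 24, Kim, Orion), (white, 18, 24, Cal, Orion), (white, 18, 24, Dee, Orion), (white, 18, 24, Kim, Orion)}
Apply σ_{sname = Kim}; surviving tuples: {(blue, 12, 24, Kim, Vega), (blue, 12, 24, Kim, Zephyr), (blue, 28, 24, Kim, Vega), (blue, 28, 24, Kim, Zephyr), (blue, 40, 24, Kim, Vega), (blue, 40, 24, Kim, Zephyr), (white, 13, 24, Kim, Orion), (white, 18, 24, Kim, Orion)}
Apply σ_{pname != Orion}; surviving tuples: {(blue, 12, 24, Kim, Vega), (blue, 12, 24, Kim, Zephyr), (blue, 28, 24, Kim, Vega), (blue, 28, 24, Kim, Zephyr), (blue, 40, 24, Kim, Vega), (blue, 40, 24, Kim, Zephyr)}
Projecting to pname, sid, qty: {(Vega, 24, 12), (Vega, 24, 28), (Vega, 24, 40), (Zephyr, 24, 12), (Zephyr, 24, 28), (Zephyr, 24, 40)}

{(Vega, 24, 12), (Vega, 24, 28), (Vega, 24, 40), (Zephyr, 24, 12), (Zephyr, 24, 28), (Zephyr, 24, 40)}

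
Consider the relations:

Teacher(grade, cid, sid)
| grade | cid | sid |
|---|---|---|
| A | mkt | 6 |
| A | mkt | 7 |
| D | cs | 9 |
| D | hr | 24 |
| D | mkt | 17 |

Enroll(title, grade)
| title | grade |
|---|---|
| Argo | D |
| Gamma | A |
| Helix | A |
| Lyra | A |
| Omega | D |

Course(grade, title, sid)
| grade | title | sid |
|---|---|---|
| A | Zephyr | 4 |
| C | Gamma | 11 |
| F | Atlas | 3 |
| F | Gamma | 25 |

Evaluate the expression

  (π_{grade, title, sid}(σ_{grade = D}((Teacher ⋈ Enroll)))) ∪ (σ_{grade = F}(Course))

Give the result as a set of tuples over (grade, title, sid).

{(D, Argo, 17), (D, Argo, 24), (D, Argo, 9), (D, Omega, 17), (D, Omega, 24), (D, Omega, 9), (F, Atlas, 3), (F, Gamma, 25)}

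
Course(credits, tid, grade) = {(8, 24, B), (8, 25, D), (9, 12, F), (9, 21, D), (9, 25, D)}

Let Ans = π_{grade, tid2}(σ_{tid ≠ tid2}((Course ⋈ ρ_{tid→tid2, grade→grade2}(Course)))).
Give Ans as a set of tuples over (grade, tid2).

ρ[tid→tid2, grade→grade2]: schema becomes (credits, tid2, grade2); tuples unchanged.
Course ⋈ ρ_{tid→tid2, grade→grade2}(Course) (natural join on credits): {(8, 24, B, 24, B), (8, 24, B, 25, D), (8, 25, D, 24, B), (8, 25, D, 25, D), (9, 12, F, 12, F), (9, 12, F, 21, D), (9, 12, F, 25, D), (9, 21, D, 12, F), (9, 21, D, 21, D), (9, 21, D, 25, D), (9, 25, D, 12, F), (9, 25, D, 21, D), (9, 25, D, 25, D)}
Selection tid ≠ tid2: {(8, 24, B, 25, D), (8, 25, D, 24, B), (9, 12, F, 21, D), (9, 12, F, 25, D), (9, 21, D, 12, F), (9, 21, D, 25, D), (9, 25, D, 12, F), (9, 25, D, 21, D)}
Keep only column(s) grade, tid2 (1 duplicate(s) eliminated): {(B, 25), (D, 12), (D, 21), (D, 24), (D, 25), (F, 21), (F, 25)}

{(B, 25), (D, 12), (D, 21), (D, 24), (D, 25), (F, 21), (F, 25)}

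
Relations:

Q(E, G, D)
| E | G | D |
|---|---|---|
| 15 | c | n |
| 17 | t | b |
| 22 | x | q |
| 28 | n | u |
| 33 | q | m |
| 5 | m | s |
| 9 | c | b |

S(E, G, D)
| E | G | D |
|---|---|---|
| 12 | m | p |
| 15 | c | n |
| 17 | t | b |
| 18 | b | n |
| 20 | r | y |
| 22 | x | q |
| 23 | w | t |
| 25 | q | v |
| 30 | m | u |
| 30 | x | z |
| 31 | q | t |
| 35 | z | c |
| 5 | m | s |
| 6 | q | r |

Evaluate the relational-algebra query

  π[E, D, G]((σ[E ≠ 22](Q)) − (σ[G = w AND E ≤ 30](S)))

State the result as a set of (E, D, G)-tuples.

{(15, n, c), (17, b, t), (28, u, n), (33, m, q), (5, s, m), (9, b, c)}

σ[E ≠ 22]: keep tuples satisfying E ≠ 22 → {(15, c, n), (17, t, b), (28, n, u), (33, q, m), (5, m, s), (9, c, b)}
σ[G = w AND E ≤ 30]: keep tuples satisfying G = w AND E ≤ 30 → {(23, w, t)}
Set difference of the two operands is {(15, c, n), (17, t, b), (28, n, u), (33, q, m), (5, m, s), (9, c, b)}.
π_{E, D, G} gives {(15, n, c), (17, b, t), (28, u, n), (33, m, q), (5, s, m), (9, b, c)}.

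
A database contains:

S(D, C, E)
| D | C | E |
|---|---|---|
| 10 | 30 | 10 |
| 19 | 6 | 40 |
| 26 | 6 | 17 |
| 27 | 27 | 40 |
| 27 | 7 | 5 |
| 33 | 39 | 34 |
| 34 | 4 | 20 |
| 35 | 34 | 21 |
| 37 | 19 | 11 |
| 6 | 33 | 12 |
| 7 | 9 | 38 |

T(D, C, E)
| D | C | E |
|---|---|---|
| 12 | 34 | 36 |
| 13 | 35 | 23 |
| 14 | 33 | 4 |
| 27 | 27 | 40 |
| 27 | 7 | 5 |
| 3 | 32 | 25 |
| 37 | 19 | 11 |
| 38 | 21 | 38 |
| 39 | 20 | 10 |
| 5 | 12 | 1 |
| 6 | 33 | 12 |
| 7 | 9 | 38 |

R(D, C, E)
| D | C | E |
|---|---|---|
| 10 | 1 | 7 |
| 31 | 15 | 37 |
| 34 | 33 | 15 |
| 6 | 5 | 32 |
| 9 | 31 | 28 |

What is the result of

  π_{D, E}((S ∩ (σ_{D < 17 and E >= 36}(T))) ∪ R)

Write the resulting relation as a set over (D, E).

Filtering on D < 17 and E >= 36 leaves {(12, 34, 36), (7, 9, 38)}.
Intersection: {(10, 30, 10), (19, 6, 40), (26, 6, 17), (27, 27, 40), (27, 7, 5), (33, 39, 34), (34, 4, 20), (35, 34, 21), (37, 19, 11), (6, 33, 12), (7, 9, 38)} with {(12, 34, 36), (7, 9, 38)} → {(7, 9, 38)}
Union: {(7, 9, 38)} with {(10, 1, 7), (31, 15, 37), (34, 33, 15), (6, 5, 32), (9, 31, 28)} → {(10, 1, 7), (31, 15, 37), (34, 33, 15), (6, 5, 32), (7, 9, 38), (9, 31, 28)}
π_{D, E} gives {(10, 7), (31, 37), (34, 15), (6, 32), (7, 38), (9, 28)}.

{(10, 7), (31, 37), (34, 15), (6, 32), (7, 38), (9, 28)}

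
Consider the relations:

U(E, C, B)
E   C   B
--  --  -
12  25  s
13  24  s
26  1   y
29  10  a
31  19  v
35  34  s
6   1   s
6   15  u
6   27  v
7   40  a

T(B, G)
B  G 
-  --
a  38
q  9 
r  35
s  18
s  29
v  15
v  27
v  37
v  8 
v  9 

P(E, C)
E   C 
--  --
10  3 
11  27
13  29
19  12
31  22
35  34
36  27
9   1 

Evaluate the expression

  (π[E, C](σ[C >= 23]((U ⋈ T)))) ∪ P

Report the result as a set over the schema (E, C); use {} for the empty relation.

{(10, 3), (11, 27), (12, 25), (13, 24), (13, 29), (19, 12), (31, 22), (35, 34), (36, 27), (6, 27), (7, 40), (9, 1)}

U ⋈ T (natural join on B): {(12, 25, s, 18), (12, 25, s, 29), (13, 24, s, 18), (13, 24, s, 29), (29, 10, a, 38), (31, 19, v, 15), (31, 19, v, 27), (31, 19, v, 37), (31, 19, v, 8), (31, 19, v, 9), (35, 34, s, 18), (35, 34, s, 29), (6, 1, s, 18), (6, 1, s, 29), (6, 27, v, 15), (6, 27, v, 27), (6, 27, v, 37), (6, 27, v, 8), (6, 27, v, 9), (7, 40, a, 38)}
Selection C >= 23: {(12, 25, s, 18), (12, 25, s, 29), (13, 24, s, 18), (13, 24, s, 29), (35, 34, s, 18), (35, 34, s, 29), (6, 27, v, 15), (6, 27, v, 27), (6, 27, v, 37), (6, 27, v, 8), (6, 27, v, 9), (7, 40, a, 38)}
Keep only column(s) E, C (7 duplicate(s) eliminated): {(12, 25), (13, 24), (35, 34), (6, 27), (7, 40)}
Set union of the two operands is {(10, 3), (11, 27), (12, 25), (13, 24), (13, 29), (19, 12), (31, 22), (35, 34), (36, 27), (6, 27), (7, 40), (9, 1)}.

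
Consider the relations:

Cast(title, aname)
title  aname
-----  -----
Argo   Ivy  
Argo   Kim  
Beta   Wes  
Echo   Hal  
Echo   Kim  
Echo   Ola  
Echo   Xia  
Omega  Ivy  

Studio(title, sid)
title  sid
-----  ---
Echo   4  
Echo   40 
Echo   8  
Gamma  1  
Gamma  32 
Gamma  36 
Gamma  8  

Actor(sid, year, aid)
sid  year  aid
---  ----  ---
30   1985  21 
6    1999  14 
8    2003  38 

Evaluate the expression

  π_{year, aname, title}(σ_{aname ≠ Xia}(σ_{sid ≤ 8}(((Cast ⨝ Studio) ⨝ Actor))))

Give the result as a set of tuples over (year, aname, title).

{(2003, Hal, Echo), (2003, Kim, Echo), (2003, Ola, Echo)}

Joining Cast and Studio on title yields {(Echo, Hal, 4), (Echo, Hal, 40), (Echo, Hal, 8), (Echo, Kim, 4), (Echo, Kim, 40), (Echo, Kim, 8), (Echo, Ola, 4), (Echo, Ola, 40), (Echo, Ola, 8), (Echo, Xia, 4), (Echo, Xia, 40), (Echo, Xia, 8)}.
Joining (Cast ⨝ Studio) and Actor on sid yields {(Echo, Hal, 8, 2003, 38), (Echo, Kim, 8, 2003, 38), (Echo, Ola, 8, 2003, 38), (Echo, Xia, 8, 2003, 38)}.
Selection sid ≤ 8: {(Echo, Hal, 8, 2003, 38), (Echo, Kim, 8, 2003, 38), (Echo, Ola, 8, 2003, 38), (Echo, Xia, 8, 2003, 38)}
Selection aname ≠ Xia: {(Echo, Hal, 8, 2003, 38), (Echo, Kim, 8, 2003, 38), (Echo, Ola, 8, 2003, 38)}
π_{year, aname, title} gives {(2003, Hal, Echo), (2003, Kim, Echo), (2003, Ola, Echo)}.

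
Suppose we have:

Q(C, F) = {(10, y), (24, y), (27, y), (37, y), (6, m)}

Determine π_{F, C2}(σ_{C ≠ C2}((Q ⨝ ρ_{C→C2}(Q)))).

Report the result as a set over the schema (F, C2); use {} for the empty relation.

ρ[C→C2]: schema becomes (C2, F); tuples unchanged.
Natural join on F: {(10, y, 10), (10, y, 24), (10, y, 27), (10, y, 37), (24, y, 10), (24, y, 24), (24, y, 27), (24, y, 37), (27, y, 10), (27, y, 24), (27, y, 27), (27, y, 37), (37, y, 10), (37, y, 24), (37, y, 27), (37, y, 37), (6, m, 6)}
Selection C ≠ C2: {(10, y, 24), (10, y, 27), (10, y, 37), (24, y, 10), (24, y, 27), (24, y, 37), (27, y, 10), (27, y, 24), (27, y, 37), (37, y, 10), (37, y, 24), (37, y, 27)}
π_{F, C2} gives {(y, 10), (y, 24), (y, 27), (y, 37)} (8 duplicate(s) eliminated).

{(y, 10), (y, 24), (y, 27), (y, 37)}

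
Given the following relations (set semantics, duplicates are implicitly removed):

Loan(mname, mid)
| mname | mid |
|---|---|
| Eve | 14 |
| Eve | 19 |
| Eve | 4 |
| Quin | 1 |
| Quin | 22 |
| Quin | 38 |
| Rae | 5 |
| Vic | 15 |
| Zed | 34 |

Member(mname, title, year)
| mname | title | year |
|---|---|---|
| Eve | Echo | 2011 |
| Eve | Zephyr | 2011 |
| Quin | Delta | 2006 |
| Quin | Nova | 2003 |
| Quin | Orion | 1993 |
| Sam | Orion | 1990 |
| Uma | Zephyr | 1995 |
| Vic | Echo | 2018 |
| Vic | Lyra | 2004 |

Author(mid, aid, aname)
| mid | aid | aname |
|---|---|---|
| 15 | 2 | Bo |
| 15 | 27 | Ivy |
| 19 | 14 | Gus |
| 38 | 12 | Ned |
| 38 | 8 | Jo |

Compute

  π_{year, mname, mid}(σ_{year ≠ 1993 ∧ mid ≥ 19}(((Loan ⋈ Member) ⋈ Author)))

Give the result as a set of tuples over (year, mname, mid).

{(2003, Quin, 38), (2006, Quin, 38), (2011, Eve, 19)}

Joining Loan and Member on mname yields {(Eve, 14, Echo, 2011), (Eve, 14, Zephyr, 2011), (Eve, 19, Echo, 2011), (Eve, 19, Zephyr, 2011), (Eve, 4, Echo, 2011), (Eve, 4, Zephyr, 2011), (Quin, 1, Delta, 2006), (Quin, 1, Nova, 2003), (Quin, 1, Orion, 1993), (Quin, 22, Delta, 2006), (Quin, 22, Nova, 2003), (Quin, 22, Orion, 1993), (Quin, 38, Delta, 2006), (Quin, 38, Nova, 2003), (Quin, 38, Orion, 1993), (Vic, 15, Echo, 2018), (Vic, 15, Lyra, 2004)}.
Joining (Loan ⋈ Member) and Author on mid yields {(Eve, 19, Echo, 2011, 14, Gus), (Eve, 19, Zephyr, 2011, 14, Gus), (Quin, 38, Delta, 2006, 12, Ned), (Quin, 38, Delta, 2006, 8, Jo), (Quin, 38, Nova, 2003, 12, Ned), (Quin, 38, Nova, 2003, 8, Jo), (Quin, 38, Orion, 1993, 12, Ned), (Quin, 38, Orion, 1993, 8, Jo), (Vic, 15, Echo, 2018, 2, Bo), (Vic, 15, Echo, 2018, 27, Ivy), (Vic, 15, Lyra, 2004, 2, Bo), (Vic, 15, Lyra, 2004, 27, Ivy)}.
Filtering on year ≠ 1993 ∧ mid ≥ 19 leaves {(Eve, 19, Echo, 2011, 14, Gus), (Eve, 19, Zephyr, 2011, 14, Gus), (Quin, 38, Delta, 2006, 12, Ned), (Quin, 38, Delta, 2006, 8, Jo), (Quin, 38, Nova, 2003, 12, Ned), (Quin, 38, Nova, 2003, 8, Jo)}.
Projecting to year, mname, mid (3 duplicate(s) eliminated): {(2003, Quin, 38), (2006, Quin, 38), (2011, Eve, 19)}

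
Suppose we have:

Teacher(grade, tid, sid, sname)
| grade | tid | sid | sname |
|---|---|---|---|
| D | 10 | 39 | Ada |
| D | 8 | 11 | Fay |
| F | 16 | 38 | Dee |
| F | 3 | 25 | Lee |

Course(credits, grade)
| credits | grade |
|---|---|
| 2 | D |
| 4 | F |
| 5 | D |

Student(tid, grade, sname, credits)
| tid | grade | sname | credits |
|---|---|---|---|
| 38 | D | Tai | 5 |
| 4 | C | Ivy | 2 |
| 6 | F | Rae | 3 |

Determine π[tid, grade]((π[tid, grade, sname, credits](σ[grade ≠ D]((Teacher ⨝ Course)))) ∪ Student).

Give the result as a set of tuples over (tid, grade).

{(16, F), (3, F), (38, D), (4, C), (6, F)}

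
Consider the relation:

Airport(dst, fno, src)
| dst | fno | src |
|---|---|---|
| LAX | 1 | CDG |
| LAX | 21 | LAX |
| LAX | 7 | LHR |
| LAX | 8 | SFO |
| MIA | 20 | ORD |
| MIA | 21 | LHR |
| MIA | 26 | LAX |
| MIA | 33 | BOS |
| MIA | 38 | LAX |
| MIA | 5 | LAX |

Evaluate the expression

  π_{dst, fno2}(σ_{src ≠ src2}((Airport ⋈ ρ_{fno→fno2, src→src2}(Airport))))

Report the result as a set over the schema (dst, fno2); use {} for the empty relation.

{(LAX, 1), (LAX, 21), (LAX, 7), (LAX, 8), (MIA, 20), (MIA, 21), (MIA, 26), (MIA, 33), (MIA, 38), (MIA, 5)}

ρ[fno→fno2, src→src2]: schema becomes (dst, fno2, src2); tuples unchanged.
Airport ⋈ ρ_{fno→fno2, src→src2}(Airport) (natural join on dst): {(LAX, 1, CDG, 1, CDG), (LAX, 1, CDG, 21, LAX), (LAX, 1, CDG, 7, LHR), (LAX, 1, CDG, 8, SFO), (LAX, 21, LAX, 1, CDG), (LAX, 21, LAX, 21, LAX), (LAX, 21, LAX, 7, LHR), (LAX, 21, LAX, 8, SFO), (LAX, 7, LHR, 1, CDG), (LAX, 7, LHR, 21, LAX), (LAX, 7, LHR, 7, LHR), (LAX, 7, LHR, 8, SFO), (LAX, 8, SFO, 1, CDG), (LAX, 8, SFO, 21, LAX), (LAX, 8, SFO, 7, LHR), (LAX, 8, SFO, 8, SFO), (MIA, 20, ORD, 20, ORD), (MIA, 20, ORD, 21, LHR), (MIA, 20, ORD, 26, LAX), (MIA, 20, ORD, 33, BOS), (MIA, 20, ORD, 38, LAX), (MIA, 20, ORD, 5, LAX), (MIA, 21, LHR, 20, ORD), (MIA, 21, LHR, 21, LHR), (MIA, 21, LHR, 26, LAX), (MIA, 21, LHR, 33, BOS), (MIA, 21, LHR, 38, LAX), (MIA, 21, LHR, 5, LAX), (MIA, 26, LAX, 20, ORD), (MIA, 26, LAX, 21, LHR), (MIA, 26, LAX, 26, LAX), (MIA, 26, LAX, 33, BOS), (MIA, 26, LAX, 38, LAX), (MIA, 26, LAX, 5, LAX), (MIA, 33, BOS, 20, ORD), (MIA, 33, BOS, 21, LHR), (MIA, 33, BOS, 26, LAX), (MIA, 33, BOS, 33, BOS), (MIA, 33, BOS, 38, LAX), (MIA, 33, BOS, 5, LAX), (MIA, 38, LAX, 20, ORD), (MIA, 38, LAX, 21, LHR), (MIA, 38, LAX, 26, LAX), (MIA, 38, LAX, 33, BOS), (MIA, 38, LAX, 38, LAX), (MIA, 38, LAX, 5, LAX), (MIA, 5, LAX, 20, ORD), (MIA, 5, LAX, 21, LHR), (MIA, 5, LAX, 26, LAX), (MIA, 5, LAX, 33, BOS), (MIA, 5, LAX, 38, LAX), (MIA, 5, LAX, 5, LAX)}
Filtering on src ≠ src2 leaves {(LAX, 1, CDG, 21, LAX), (LAX, 1, CDG, 7, LHR), (LAX, 1, CDG, 8, SFO), (LAX, 21, LAX, 1, CDG), (LAX, 21, LAX, 7, LHR), (LAX, 21, LAX, 8, SFO), (LAX, 7, LHR, 1, CDG), (LAX, 7, LHR, 21, LAX), (LAX, 7, LHR, 8, SFO), (LAX, 8, SFO, 1, CDG), (LAX, 8, SFO, 21, LAX), (LAX, 8, SFO, 7, LHR), (MIA, 20, ORD, 21, LHR), (MIA, 20, ORD, 26, LAX), (MIA, 20, ORD, 33, BOS), (MIA, 20, ORD, 38, LAX), (MIA, 20, ORD, 5, LAX), (MIA, 21, LHR, 20, ORD), (MIA, 21, LHR, 26, LAX), (MIA, 21, LHR, 33, BOS), (MIA, 21, LHR, 38, LAX), (MIA, 21, LHR, 5, LAX), (MIA, 26, LAX, 20, ORD), (MIA, 26, LAX, 21, LHR), (MIA, 26, LAX, 33, BOS), (MIA, 33, BOS, 20, ORD), (MIA, 33, BOS, 21, LHR), (MIA, 33, BOS, 26, LAX), (MIA, 33, BOS, 38, LAX), (MIA, 33, BOS, 5, LAX), (MIA, 38, LAX, 20, ORD), (MIA, 38, LAX, 21, LHR), (MIA, 38, LAX, 33, BOS), (MIA, 5, LAX, 20, ORD), (MIA, 5, LAX, 21, LHR), (MIA, 5, LAX, 33, BOS)}.
Keep only column(s) dst, fno2 (26 duplicate(s) eliminated): {(LAX, 1), (LAX, 21), (LAX, 7), (LAX, 8), (MIA, 20), (MIA, 21), (MIA, 26), (MIA, 33), (MIA, 38), (MIA, 5)}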